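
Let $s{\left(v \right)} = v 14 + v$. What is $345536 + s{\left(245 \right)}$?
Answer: $349211$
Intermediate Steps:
$s{\left(v \right)} = 15 v$ ($s{\left(v \right)} = 14 v + v = 15 v$)
$345536 + s{\left(245 \right)} = 345536 + 15 \cdot 245 = 345536 + 3675 = 349211$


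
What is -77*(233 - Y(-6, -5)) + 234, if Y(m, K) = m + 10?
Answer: -17399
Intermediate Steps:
Y(m, K) = 10 + m
-77*(233 - Y(-6, -5)) + 234 = -77*(233 - (10 - 6)) + 234 = -77*(233 - 1*4) + 234 = -77*(233 - 4) + 234 = -77*229 + 234 = -17633 + 234 = -17399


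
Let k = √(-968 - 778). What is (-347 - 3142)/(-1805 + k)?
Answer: 6297645/3259771 + 10467*I*√194/3259771 ≈ 1.9319 + 0.044724*I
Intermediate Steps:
k = 3*I*√194 (k = √(-1746) = 3*I*√194 ≈ 41.785*I)
(-347 - 3142)/(-1805 + k) = (-347 - 3142)/(-1805 + 3*I*√194) = -3489/(-1805 + 3*I*√194)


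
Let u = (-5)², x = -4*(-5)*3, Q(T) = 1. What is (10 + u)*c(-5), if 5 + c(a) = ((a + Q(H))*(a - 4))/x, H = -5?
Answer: -154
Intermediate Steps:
x = 60 (x = 20*3 = 60)
u = 25
c(a) = -5 + (1 + a)*(-4 + a)/60 (c(a) = -5 + ((a + 1)*(a - 4))/60 = -5 + ((1 + a)*(-4 + a))*(1/60) = -5 + (1 + a)*(-4 + a)/60)
(10 + u)*c(-5) = (10 + 25)*(-76/15 - 1/20*(-5) + (1/60)*(-5)²) = 35*(-76/15 + ¼ + (1/60)*25) = 35*(-76/15 + ¼ + 5/12) = 35*(-22/5) = -154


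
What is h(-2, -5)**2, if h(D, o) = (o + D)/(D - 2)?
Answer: 49/16 ≈ 3.0625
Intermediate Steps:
h(D, o) = (D + o)/(-2 + D)
h(-2, -5)**2 = ((-2 - 5)/(-2 - 2))**2 = (-7/(-4))**2 = (-1/4*(-7))**2 = (7/4)**2 = 49/16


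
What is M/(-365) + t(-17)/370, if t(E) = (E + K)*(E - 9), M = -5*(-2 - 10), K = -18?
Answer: 6199/2701 ≈ 2.2951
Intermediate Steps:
M = 60 (M = -5*(-12) = 60)
t(E) = (-18 + E)*(-9 + E) (t(E) = (E - 18)*(E - 9) = (-18 + E)*(-9 + E))
M/(-365) + t(-17)/370 = 60/(-365) + (162 + (-17)² - 27*(-17))/370 = 60*(-1/365) + (162 + 289 + 459)*(1/370) = -12/73 + 910*(1/370) = -12/73 + 91/37 = 6199/2701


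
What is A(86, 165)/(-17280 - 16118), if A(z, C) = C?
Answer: -165/33398 ≈ -0.0049404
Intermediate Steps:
A(86, 165)/(-17280 - 16118) = 165/(-17280 - 16118) = 165/(-33398) = 165*(-1/33398) = -165/33398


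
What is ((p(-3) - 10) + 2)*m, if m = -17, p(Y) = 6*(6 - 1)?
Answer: -374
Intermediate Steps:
p(Y) = 30 (p(Y) = 6*5 = 30)
((p(-3) - 10) + 2)*m = ((30 - 10) + 2)*(-17) = (20 + 2)*(-17) = 22*(-17) = -374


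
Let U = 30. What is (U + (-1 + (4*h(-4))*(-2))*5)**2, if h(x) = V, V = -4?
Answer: 34225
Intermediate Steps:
h(x) = -4
(U + (-1 + (4*h(-4))*(-2))*5)**2 = (30 + (-1 + (4*(-4))*(-2))*5)**2 = (30 + (-1 - 16*(-2))*5)**2 = (30 + (-1 + 32)*5)**2 = (30 + 31*5)**2 = (30 + 155)**2 = 185**2 = 34225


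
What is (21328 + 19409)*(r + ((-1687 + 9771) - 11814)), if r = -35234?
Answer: -1587276468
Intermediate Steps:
(21328 + 19409)*(r + ((-1687 + 9771) - 11814)) = (21328 + 19409)*(-35234 + ((-1687 + 9771) - 11814)) = 40737*(-35234 + (8084 - 11814)) = 40737*(-35234 - 3730) = 40737*(-38964) = -1587276468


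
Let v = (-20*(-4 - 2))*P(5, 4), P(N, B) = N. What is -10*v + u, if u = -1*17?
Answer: -6017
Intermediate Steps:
u = -17
v = 600 (v = -20*(-4 - 2)*5 = -20*(-6)*5 = -5*(-24)*5 = 120*5 = 600)
-10*v + u = -10*600 - 17 = -6000 - 17 = -6017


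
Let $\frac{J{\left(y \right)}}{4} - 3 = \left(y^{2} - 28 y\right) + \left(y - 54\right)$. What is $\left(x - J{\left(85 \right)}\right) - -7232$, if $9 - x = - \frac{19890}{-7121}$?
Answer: $- \frac{87430165}{7121} \approx -12278.0$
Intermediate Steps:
$J{\left(y \right)} = -204 - 108 y + 4 y^{2}$ ($J{\left(y \right)} = 12 + 4 \left(\left(y^{2} - 28 y\right) + \left(y - 54\right)\right) = 12 + 4 \left(\left(y^{2} - 28 y\right) + \left(-54 + y\right)\right) = 12 + 4 \left(-54 + y^{2} - 27 y\right) = 12 - \left(216 - 4 y^{2} + 108 y\right) = -204 - 108 y + 4 y^{2}$)
$x = \frac{44199}{7121}$ ($x = 9 - - \frac{19890}{-7121} = 9 - \left(-19890\right) \left(- \frac{1}{7121}\right) = 9 - \frac{19890}{7121} = \frac{44199}{7121} \approx 6.2069$)
$\left(x - J{\left(85 \right)}\right) - -7232 = \left(\frac{44199}{7121} - \left(-204 - 9180 + 4 \cdot 85^{2}\right)\right) - -7232 = \left(\frac{44199}{7121} - \left(-204 - 9180 + 4 \cdot 7225\right)\right) + 7232 = \left(\frac{44199}{7121} - \left(-204 - 9180 + 28900\right)\right) + 7232 = \left(\frac{44199}{7121} - 19516\right) + 7232 = - \frac{138929237}{7121} + 7232 = - \frac{87430165}{7121}$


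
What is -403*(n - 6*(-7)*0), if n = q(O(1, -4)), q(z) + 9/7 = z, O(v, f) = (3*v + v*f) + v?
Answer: 3627/7 ≈ 518.14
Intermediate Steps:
O(v, f) = 4*v + f*v (O(v, f) = (3*v + f*v) + v = 4*v + f*v)
q(z) = -9/7 + z
n = -9/7 (n = -9/7 + 1*(4 - 4) = -9/7 + 1*0 = -9/7 + 0 = -9/7 ≈ -1.2857)
-403*(n - 6*(-7)*0) = -403*(-9/7 - 6*(-7)*0) = -403*(-9/7 + 42*0) = -403*(-9/7 + 0) = -403*(-9/7) = 3627/7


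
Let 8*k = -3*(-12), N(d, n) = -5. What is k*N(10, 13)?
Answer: -45/2 ≈ -22.500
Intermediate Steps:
k = 9/2 (k = (-3*(-12))/8 = (⅛)*36 = 9/2 ≈ 4.5000)
k*N(10, 13) = (9/2)*(-5) = -45/2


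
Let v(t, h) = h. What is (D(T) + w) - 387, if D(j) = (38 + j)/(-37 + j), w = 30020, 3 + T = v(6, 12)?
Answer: 829677/28 ≈ 29631.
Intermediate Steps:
T = 9 (T = -3 + 12 = 9)
D(j) = (38 + j)/(-37 + j)
(D(T) + w) - 387 = ((38 + 9)/(-37 + 9) + 30020) - 387 = (47/(-28) + 30020) - 387 = (-1/28*47 + 30020) - 387 = (-47/28 + 30020) - 387 = 840513/28 - 387 = 829677/28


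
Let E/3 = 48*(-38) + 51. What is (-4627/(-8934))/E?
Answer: -4627/47519946 ≈ -9.7370e-5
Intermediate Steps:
E = -5319 (E = 3*(48*(-38) + 51) = 3*(-1824 + 51) = 3*(-1773) = -5319)
(-4627/(-8934))/E = -4627/(-8934)/(-5319) = -4627*(-1/8934)*(-1/5319) = (4627/8934)*(-1/5319) = -4627/47519946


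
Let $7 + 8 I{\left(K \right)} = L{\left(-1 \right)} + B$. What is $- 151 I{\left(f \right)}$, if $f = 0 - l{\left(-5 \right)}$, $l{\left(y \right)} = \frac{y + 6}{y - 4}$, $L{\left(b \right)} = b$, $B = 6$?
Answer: $\frac{151}{4} \approx 37.75$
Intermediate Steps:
$l{\left(y \right)} = \frac{6 + y}{-4 + y}$
$f = \frac{1}{9}$ ($f = 0 - \frac{6 - 5}{-4 - 5} = 0 - \frac{1}{-9} \cdot 1 = 0 - \left(- \frac{1}{9}\right) 1 = 0 - - \frac{1}{9} = 0 + \frac{1}{9} = \frac{1}{9} \approx 0.11111$)
$I{\left(K \right)} = - \frac{1}{4}$ ($I{\left(K \right)} = - \frac{7}{8} + \frac{-1 + 6}{8} = - \frac{7}{8} + \frac{1}{8} \cdot 5 = - \frac{7}{8} + \frac{5}{8} = - \frac{1}{4}$)
$- 151 I{\left(f \right)} = \left(-151\right) \left(- \frac{1}{4}\right) = \frac{151}{4}$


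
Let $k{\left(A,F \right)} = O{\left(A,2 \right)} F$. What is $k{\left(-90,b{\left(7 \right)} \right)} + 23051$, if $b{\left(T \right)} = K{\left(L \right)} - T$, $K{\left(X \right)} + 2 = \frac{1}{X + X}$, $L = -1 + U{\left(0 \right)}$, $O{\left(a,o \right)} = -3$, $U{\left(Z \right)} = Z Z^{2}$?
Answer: $\frac{46159}{2} \approx 23080.0$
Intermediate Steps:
$U{\left(Z \right)} = Z^{3}$
$L = -1$ ($L = -1 + 0^{3} = -1 + 0 = -1$)
$K{\left(X \right)} = -2 + \frac{1}{2 X}$ ($K{\left(X \right)} = -2 + \frac{1}{X + X} = -2 + \frac{1}{2 X}$)
$b{\left(T \right)} = - \frac{5}{2} - T$ ($b{\left(T \right)} = \left(-2 + \frac{1}{2 \left(-1\right)}\right) - T = \left(-2 + \frac{1}{2} \left(-1\right)\right) - T = \left(-2 - \frac{1}{2}\right) - T = - \frac{5}{2} - T$)
$k{\left(A,F \right)} = - 3 F$
$k{\left(-90,b{\left(7 \right)} \right)} + 23051 = - 3 \left(- \frac{5}{2} - 7\right) + 23051 = \left(-3\right) \left(- \frac{19}{2}\right) + 23051 = \frac{57}{2} + 23051 = \frac{46159}{2}$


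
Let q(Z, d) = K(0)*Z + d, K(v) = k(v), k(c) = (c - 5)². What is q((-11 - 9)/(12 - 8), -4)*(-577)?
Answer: 74433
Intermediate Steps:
k(c) = (-5 + c)²
K(v) = (-5 + v)²
q(Z, d) = d + 25*Z (q(Z, d) = (-5 + 0)²*Z + d = (-5)²*Z + d = 25*Z + d = d + 25*Z)
q((-11 - 9)/(12 - 8), -4)*(-577) = (-4 + 25*((-11 - 9)/(12 - 8)))*(-577) = (-4 + 25*(-20/4))*(-577) = (-4 + 25*(-20*¼))*(-577) = (-4 + 25*(-5))*(-577) = (-4 - 125)*(-577) = -129*(-577) = 74433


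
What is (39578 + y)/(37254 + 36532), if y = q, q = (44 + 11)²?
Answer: 42603/73786 ≈ 0.57739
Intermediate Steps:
q = 3025 (q = 55² = 3025)
y = 3025
(39578 + y)/(37254 + 36532) = (39578 + 3025)/(37254 + 36532) = 42603/73786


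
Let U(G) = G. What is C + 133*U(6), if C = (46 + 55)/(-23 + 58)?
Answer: 28031/35 ≈ 800.89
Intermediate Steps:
C = 101/35 ≈ 2.8857
C + 133*U(6) = 101/35 + 133*6 = 101/35 + 798 = 28031/35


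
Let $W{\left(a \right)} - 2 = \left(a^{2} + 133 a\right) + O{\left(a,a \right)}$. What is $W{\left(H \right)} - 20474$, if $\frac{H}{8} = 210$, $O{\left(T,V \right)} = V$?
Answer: $3027048$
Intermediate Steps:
$H = 1680$ ($H = 8 \cdot 210 = 1680$)
$W{\left(a \right)} = 2 + a^{2} + 134 a$ ($W{\left(a \right)} = 2 + \left(\left(a^{2} + 133 a\right) + a\right) = 2 + \left(a^{2} + 134 a\right) = 2 + a^{2} + 134 a$)
$W{\left(H \right)} - 20474 = \left(2 + 1680^{2} + 134 \cdot 1680\right) - 20474 = \left(2 + 2822400 + 225120\right) - 20474 = 3047522 - 20474 = 3027048$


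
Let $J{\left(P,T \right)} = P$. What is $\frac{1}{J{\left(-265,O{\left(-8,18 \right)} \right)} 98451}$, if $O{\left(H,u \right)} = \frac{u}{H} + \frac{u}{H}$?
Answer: $- \frac{1}{26089515} \approx -3.833 \cdot 10^{-8}$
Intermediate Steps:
$O{\left(H,u \right)} = \frac{2 u}{H}$
$\frac{1}{J{\left(-265,O{\left(-8,18 \right)} \right)} 98451} = \frac{1}{\left(-265\right) 98451} = \left(- \frac{1}{265}\right) \frac{1}{98451} = - \frac{1}{26089515}$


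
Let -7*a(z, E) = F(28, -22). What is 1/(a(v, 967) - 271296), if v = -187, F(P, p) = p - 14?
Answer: -7/1899036 ≈ -3.6861e-6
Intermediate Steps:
F(P, p) = -14 + p
a(z, E) = 36/7 (a(z, E) = -(-14 - 22)/7 = -⅐*(-36) = 36/7)
1/(a(v, 967) - 271296) = 1/(36/7 - 271296) = 1/(-1899036/7) = -7/1899036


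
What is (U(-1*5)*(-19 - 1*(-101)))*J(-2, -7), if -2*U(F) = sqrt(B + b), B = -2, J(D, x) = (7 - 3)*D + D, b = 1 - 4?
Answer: 410*I*sqrt(5) ≈ 916.79*I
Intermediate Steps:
b = -3
J(D, x) = 5*D (J(D, x) = 4*D + D = 5*D)
U(F) = -I*sqrt(5)/2 (U(F) = -sqrt(-2 - 3)/2 = -I*sqrt(5)/2)
(U(-1*5)*(-19 - 1*(-101)))*J(-2, -7) = ((-I*sqrt(5)/2)*(-19 - 1*(-101)))*(5*(-2)) = ((-I*sqrt(5)/2)*(-19 + 101))*(-10) = (-I*sqrt(5)/2*82)*(-10) = -41*I*sqrt(5)*(-10) = 410*I*sqrt(5)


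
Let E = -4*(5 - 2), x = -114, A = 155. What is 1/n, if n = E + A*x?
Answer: -1/17682 ≈ -5.6555e-5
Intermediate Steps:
E = -12 (E = -4*3 = -12)
n = -17682 (n = -12 + 155*(-114) = -12 - 17670 = -17682)
1/n = 1/(-17682) = -1/17682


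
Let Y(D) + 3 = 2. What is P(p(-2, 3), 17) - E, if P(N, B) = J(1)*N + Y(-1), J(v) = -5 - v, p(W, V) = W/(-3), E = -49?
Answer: 44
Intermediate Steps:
Y(D) = -1 (Y(D) = -3 + 2 = -1)
p(W, V) = -W/3 (p(W, V) = W*(-⅓) = -W/3)
P(N, B) = -1 - 6*N (P(N, B) = (-5 - 1*1)*N - 1 = (-5 - 1)*N - 1 = -6*N - 1 = -1 - 6*N)
P(p(-2, 3), 17) - E = (-1 - (-2)*(-2)) - 1*(-49) = (-1 - 6*⅔) + 49 = (-1 - 4) + 49 = -5 + 49 = 44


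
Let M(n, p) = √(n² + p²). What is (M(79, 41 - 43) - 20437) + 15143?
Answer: -5294 + √6245 ≈ -5215.0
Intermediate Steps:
(M(79, 41 - 43) - 20437) + 15143 = (√(79² + (41 - 43)²) - 20437) + 15143 = (√(6241 + (-2)²) - 20437) + 15143 = (√(6241 + 4) - 20437) + 15143 = (√6245 - 20437) + 15143 = (-20437 + √6245) + 15143 = -5294 + √6245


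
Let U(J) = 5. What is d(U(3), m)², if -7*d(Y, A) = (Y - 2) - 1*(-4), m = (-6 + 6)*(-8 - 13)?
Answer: 1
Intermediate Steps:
m = 0 (m = 0*(-21) = 0)
d(Y, A) = -2/7 - Y/7 (d(Y, A) = -((Y - 2) - 1*(-4))/7 = -((-2 + Y) + 4)/7 = -(2 + Y)/7 = -2/7 - Y/7)
d(U(3), m)² = (-2/7 - ⅐*5)² = (-2/7 - 5/7)² = (-1)² = 1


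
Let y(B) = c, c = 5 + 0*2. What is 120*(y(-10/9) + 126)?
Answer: 15720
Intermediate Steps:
c = 5 (c = 5 + 0 = 5)
y(B) = 5
120*(y(-10/9) + 126) = 120*(5 + 126) = 120*131 = 15720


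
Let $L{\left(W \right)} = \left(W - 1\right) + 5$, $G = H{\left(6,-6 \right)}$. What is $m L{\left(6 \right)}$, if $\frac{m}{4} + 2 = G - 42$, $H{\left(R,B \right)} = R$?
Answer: $-1520$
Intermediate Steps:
$G = 6$
$L{\left(W \right)} = 4 + W$ ($L{\left(W \right)} = \left(-1 + W\right) + 5 = 4 + W$)
$m = -152$ ($m = -8 + 4 \left(6 - 42\right) = -8 + 4 \left(-36\right) = -8 - 144 = -152$)
$m L{\left(6 \right)} = - 152 \left(4 + 6\right) = \left(-152\right) 10 = -1520$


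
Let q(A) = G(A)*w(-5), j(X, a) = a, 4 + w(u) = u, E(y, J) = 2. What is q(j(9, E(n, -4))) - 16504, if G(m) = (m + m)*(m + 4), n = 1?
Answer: -16720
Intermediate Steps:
G(m) = 2*m*(4 + m) (G(m) = (2*m)*(4 + m) = 2*m*(4 + m))
w(u) = -4 + u
q(A) = -18*A*(4 + A) (q(A) = (2*A*(4 + A))*(-4 - 5) = (2*A*(4 + A))*(-9) = -18*A*(4 + A))
q(j(9, E(n, -4))) - 16504 = -18*2*(4 + 2) - 16504 = -18*2*6 - 16504 = -216 - 16504 = -16720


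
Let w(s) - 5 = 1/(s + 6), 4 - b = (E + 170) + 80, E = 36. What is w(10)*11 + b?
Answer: -3621/16 ≈ -226.31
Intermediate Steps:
b = -282 (b = 4 - ((36 + 170) + 80) = 4 - (206 + 80) = 4 - 1*286 = 4 - 286 = -282)
w(s) = 5 + 1/(6 + s) (w(s) = 5 + 1/(s + 6) = 5 + 1/(6 + s))
w(10)*11 + b = ((31 + 5*10)/(6 + 10))*11 - 282 = ((31 + 50)/16)*11 - 282 = ((1/16)*81)*11 - 282 = (81/16)*11 - 282 = 891/16 - 282 = -3621/16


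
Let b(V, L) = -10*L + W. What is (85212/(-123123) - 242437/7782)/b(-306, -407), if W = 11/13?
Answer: -10170896845/1300151167854 ≈ -0.0078229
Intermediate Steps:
W = 11/13 (W = 11*(1/13) = 11/13 ≈ 0.84615)
b(V, L) = 11/13 - 10*L (b(V, L) = -10*L + 11/13 = 11/13 - 10*L)
(85212/(-123123) - 242437/7782)/b(-306, -407) = (85212/(-123123) - 242437/7782)/(11/13 - 10*(-407)) = (85212*(-1/123123) - 242437*1/7782)/(11/13 + 4070) = (-28404/41041 - 242437/7782)/(52921/13) = -10170896845/319381062*13/52921 = -10170896845/1300151167854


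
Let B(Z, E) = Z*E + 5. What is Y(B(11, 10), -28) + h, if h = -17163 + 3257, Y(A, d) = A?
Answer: -13791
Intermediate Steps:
B(Z, E) = 5 + E*Z (B(Z, E) = E*Z + 5 = 5 + E*Z)
h = -13906
Y(B(11, 10), -28) + h = (5 + 10*11) - 13906 = (5 + 110) - 13906 = 115 - 13906 = -13791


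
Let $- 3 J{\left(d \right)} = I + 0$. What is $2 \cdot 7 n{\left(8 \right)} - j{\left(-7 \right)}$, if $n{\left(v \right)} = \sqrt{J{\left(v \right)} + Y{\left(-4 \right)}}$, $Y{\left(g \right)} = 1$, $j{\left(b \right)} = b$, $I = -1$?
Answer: $7 + \frac{28 \sqrt{3}}{3} \approx 23.166$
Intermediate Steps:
$J{\left(d \right)} = \frac{1}{3}$ ($J{\left(d \right)} = - \frac{-1 + 0}{3} = \left(- \frac{1}{3}\right) \left(-1\right) = \frac{1}{3}$)
$n{\left(v \right)} = \frac{2 \sqrt{3}}{3}$ ($n{\left(v \right)} = \sqrt{\frac{1}{3} + 1} = \sqrt{\frac{4}{3}} = \frac{2 \sqrt{3}}{3}$)
$2 \cdot 7 n{\left(8 \right)} - j{\left(-7 \right)} = 2 \cdot 7 \frac{2 \sqrt{3}}{3} - -7 = 14 \frac{2 \sqrt{3}}{3} + 7 = \frac{28 \sqrt{3}}{3} + 7 = 7 + \frac{28 \sqrt{3}}{3}$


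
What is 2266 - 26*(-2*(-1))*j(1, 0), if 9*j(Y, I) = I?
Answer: 2266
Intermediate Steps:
j(Y, I) = I/9
2266 - 26*(-2*(-1))*j(1, 0) = 2266 - 26*(-2*(-1))*(1/9)*0 = 2266 - 26*2*0 = 2266 - 52*0 = 2266 - 1*0 = 2266 + 0 = 2266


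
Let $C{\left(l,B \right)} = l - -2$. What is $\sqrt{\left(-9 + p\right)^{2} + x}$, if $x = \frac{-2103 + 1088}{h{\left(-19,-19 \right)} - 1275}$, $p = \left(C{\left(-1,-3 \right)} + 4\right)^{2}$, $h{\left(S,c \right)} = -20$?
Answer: $\frac{\sqrt{351537}}{37} \approx 16.024$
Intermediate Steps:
$C{\left(l,B \right)} = 2 + l$ ($C{\left(l,B \right)} = l + 2 = 2 + l$)
$p = 25$ ($p = \left(\left(2 - 1\right) + 4\right)^{2} = \left(1 + 4\right)^{2} = 5^{2} = 25$)
$x = \frac{29}{37}$ ($x = \frac{-2103 + 1088}{-20 - 1275} = - \frac{1015}{-1295} = \left(-1015\right) \left(- \frac{1}{1295}\right) = \frac{29}{37} \approx 0.78378$)
$\sqrt{\left(-9 + p\right)^{2} + x} = \sqrt{\left(-9 + 25\right)^{2} + \frac{29}{37}} = \sqrt{16^{2} + \frac{29}{37}} = \sqrt{256 + \frac{29}{37}} = \sqrt{\frac{9501}{37}} = \frac{\sqrt{351537}}{37}$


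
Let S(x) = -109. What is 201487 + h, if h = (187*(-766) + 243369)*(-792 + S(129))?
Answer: -90012940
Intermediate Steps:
h = -90214427 (h = (187*(-766) + 243369)*(-792 - 109) = (-143242 + 243369)*(-901) = 100127*(-901) = -90214427)
201487 + h = 201487 - 90214427 = -90012940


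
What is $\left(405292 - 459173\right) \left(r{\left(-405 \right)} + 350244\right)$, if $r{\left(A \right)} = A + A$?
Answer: $-18827853354$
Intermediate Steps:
$r{\left(A \right)} = 2 A$
$\left(405292 - 459173\right) \left(r{\left(-405 \right)} + 350244\right) = \left(405292 - 459173\right) \left(2 \left(-405\right) + 350244\right) = - 53881 \left(-810 + 350244\right) = \left(-53881\right) 349434 = -18827853354$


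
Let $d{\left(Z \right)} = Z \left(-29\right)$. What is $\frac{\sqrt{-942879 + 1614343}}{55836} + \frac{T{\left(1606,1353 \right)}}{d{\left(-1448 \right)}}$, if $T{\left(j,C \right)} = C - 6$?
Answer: $\frac{1347}{41992} + \frac{\sqrt{167866}}{27918} \approx 0.046753$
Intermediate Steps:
$d{\left(Z \right)} = - 29 Z$
$T{\left(j,C \right)} = -6 + C$
$\frac{\sqrt{-942879 + 1614343}}{55836} + \frac{T{\left(1606,1353 \right)}}{d{\left(-1448 \right)}} = \frac{\sqrt{-942879 + 1614343}}{55836} + \frac{-6 + 1353}{\left(-29\right) \left(-1448\right)} = \sqrt{671464} \cdot \frac{1}{55836} + \frac{1347}{41992} = 2 \sqrt{167866} \cdot \frac{1}{55836} + 1347 \cdot \frac{1}{41992} = \frac{\sqrt{167866}}{27918} + \frac{1347}{41992} = \frac{1347}{41992} + \frac{\sqrt{167866}}{27918}$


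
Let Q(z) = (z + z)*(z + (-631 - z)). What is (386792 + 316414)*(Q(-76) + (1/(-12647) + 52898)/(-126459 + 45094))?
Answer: 13880583211687976826/205804631 ≈ 6.7445e+10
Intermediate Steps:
Q(z) = -1262*z (Q(z) = (2*z)*(-631) = -1262*z)
(386792 + 316414)*(Q(-76) + (1/(-12647) + 52898)/(-126459 + 45094)) = (386792 + 316414)*(-1262*(-76) + (1/(-12647) + 52898)/(-126459 + 45094)) = 703206*(95912 + (-1/12647 + 52898)/(-81365)) = 703206*(95912 + (669001005/12647)*(-1/81365)) = 703206*(95912 - 133800201/205804631) = 703206*(19738999968271/205804631) = 13880583211687976826/205804631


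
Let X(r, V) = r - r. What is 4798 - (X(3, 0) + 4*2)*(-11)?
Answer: 4886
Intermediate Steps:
X(r, V) = 0
4798 - (X(3, 0) + 4*2)*(-11) = 4798 - (0 + 4*2)*(-11) = 4798 - (0 + 8)*(-11) = 4798 - 8*(-11) = 4798 - 1*(-88) = 4798 + 88 = 4886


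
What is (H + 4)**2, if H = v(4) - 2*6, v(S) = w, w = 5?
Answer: 9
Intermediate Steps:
v(S) = 5
H = -7 (H = 5 - 2*6 = 5 - 12 = -7)
(H + 4)**2 = (-7 + 4)**2 = (-3)**2 = 9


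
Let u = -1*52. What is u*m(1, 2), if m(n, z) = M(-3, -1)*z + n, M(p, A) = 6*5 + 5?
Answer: -3692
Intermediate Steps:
M(p, A) = 35 (M(p, A) = 30 + 5 = 35)
m(n, z) = n + 35*z (m(n, z) = 35*z + n = n + 35*z)
u = -52
u*m(1, 2) = -52*(1 + 35*2) = -52*(1 + 70) = -52*71 = -3692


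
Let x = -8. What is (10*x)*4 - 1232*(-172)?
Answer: 211584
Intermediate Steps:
(10*x)*4 - 1232*(-172) = (10*(-8))*4 - 1232*(-172) = -80*4 + 211904 = -320 + 211904 = 211584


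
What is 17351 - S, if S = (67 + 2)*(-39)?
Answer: 20042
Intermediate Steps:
S = -2691 (S = 69*(-39) = -2691)
17351 - S = 17351 - 1*(-2691) = 17351 + 2691 = 20042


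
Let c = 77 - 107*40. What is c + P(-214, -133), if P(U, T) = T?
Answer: -4336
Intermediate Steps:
c = -4203 (c = 77 - 4280 = -4203)
c + P(-214, -133) = -4203 - 133 = -4336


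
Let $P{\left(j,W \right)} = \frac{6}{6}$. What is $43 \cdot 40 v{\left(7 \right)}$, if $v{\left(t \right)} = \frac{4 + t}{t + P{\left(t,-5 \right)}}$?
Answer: $2365$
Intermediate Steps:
$P{\left(j,W \right)} = 1$ ($P{\left(j,W \right)} = 6 \cdot \frac{1}{6} = 1$)
$v{\left(t \right)} = \frac{4 + t}{1 + t}$ ($v{\left(t \right)} = \frac{4 + t}{t + 1} = \frac{4 + t}{1 + t}$)
$43 \cdot 40 v{\left(7 \right)} = 43 \cdot 40 \frac{4 + 7}{1 + 7} = 1720 \cdot \frac{1}{8} \cdot 11 = 1720 \cdot \frac{11}{8} = 2365$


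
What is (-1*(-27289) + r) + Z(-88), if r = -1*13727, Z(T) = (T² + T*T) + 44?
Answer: 29094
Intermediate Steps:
Z(T) = 44 + 2*T² (Z(T) = (T² + T²) + 44 = 2*T² + 44 = 44 + 2*T²)
r = -13727
(-1*(-27289) + r) + Z(-88) = (-1*(-27289) - 13727) + (44 + 2*(-88)²) = (27289 - 13727) + (44 + 2*7744) = 13562 + (44 + 15488) = 13562 + 15532 = 29094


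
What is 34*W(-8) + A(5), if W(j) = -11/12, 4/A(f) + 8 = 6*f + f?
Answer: -1675/54 ≈ -31.019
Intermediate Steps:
A(f) = 4/(-8 + 7*f) (A(f) = 4/(-8 + (6*f + f)) = 4/(-8 + 7*f))
W(j) = -11/12 (W(j) = -11*1/12 = -11/12)
34*W(-8) + A(5) = 34*(-11/12) + 4/(-8 + 7*5) = -187/6 + 4/(-8 + 35) = -187/6 + 4/27 = -1675/54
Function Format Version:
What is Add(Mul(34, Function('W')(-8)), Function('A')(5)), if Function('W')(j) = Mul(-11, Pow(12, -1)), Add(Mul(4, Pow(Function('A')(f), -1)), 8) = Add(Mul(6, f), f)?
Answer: Rational(-1675, 54) ≈ -31.019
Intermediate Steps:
Function('A')(f) = Mul(4, Pow(Add(-8, Mul(7, f)), -1)) (Function('A')(f) = Mul(4, Pow(Add(-8, Add(Mul(6, f), f)), -1)) = Mul(4, Pow(Add(-8, Mul(7, f)), -1)))
Function('W')(j) = Rational(-11, 12) (Function('W')(j) = Mul(-11, Rational(1, 12)) = Rational(-11, 12))
Add(Mul(34, Function('W')(-8)), Function('A')(5)) = Add(Mul(34, Rational(-11, 12)), Mul(4, Pow(Add(-8, Mul(7, 5)), -1))) = Add(Rational(-187, 6), Mul(4, Pow(Add(-8, 35), -1))) = Add(Rational(-187, 6), Mul(4, Pow(27, -1))) = Add(Rational(-187, 6), Mul(4, Rational(1, 27))) = Add(Rational(-187, 6), Rational(4, 27)) = Rational(-1675, 54)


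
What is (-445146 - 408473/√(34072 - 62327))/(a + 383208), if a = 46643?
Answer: -445146/429851 + 408473*I*√28255/12145440005 ≈ -1.0356 + 0.0056532*I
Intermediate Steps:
(-445146 - 408473/√(34072 - 62327))/(a + 383208) = (-445146 - 408473/√(34072 - 62327))/(46643 + 383208) = (-445146 - 408473*(-I*√28255/28255))/429851 = (-445146 - 408473*(-I*√28255/28255))*(1/429851) = (-445146 - (-408473)*I*√28255/28255)*(1/429851) = (-445146 + 408473*I*√28255/28255)*(1/429851) = -445146/429851 + 408473*I*√28255/12145440005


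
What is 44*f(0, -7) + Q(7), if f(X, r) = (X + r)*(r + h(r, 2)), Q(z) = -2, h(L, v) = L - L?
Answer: 2154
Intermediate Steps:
h(L, v) = 0
f(X, r) = r*(X + r) (f(X, r) = (X + r)*(r + 0) = (X + r)*r = r*(X + r))
44*f(0, -7) + Q(7) = 44*(-7*(0 - 7)) - 2 = 44*(-7*(-7)) - 2 = 44*49 - 2 = 2156 - 2 = 2154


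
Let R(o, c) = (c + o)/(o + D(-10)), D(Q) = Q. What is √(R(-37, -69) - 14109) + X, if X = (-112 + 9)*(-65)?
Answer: 6695 + I*√31161799/47 ≈ 6695.0 + 118.77*I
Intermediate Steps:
R(o, c) = (c + o)/(-10 + o) (R(o, c) = (c + o)/(o - 10) = (c + o)/(-10 + o))
X = 6695 (X = -103*(-65) = 6695)
√(R(-37, -69) - 14109) + X = √((-69 - 37)/(-10 - 37) - 14109) + 6695 = √(-106/(-47) - 14109) + 6695 = √(-1/47*(-106) - 14109) + 6695 = √(106/47 - 14109) + 6695 = √(-663017/47) + 6695 = I*√31161799/47 + 6695 = 6695 + I*√31161799/47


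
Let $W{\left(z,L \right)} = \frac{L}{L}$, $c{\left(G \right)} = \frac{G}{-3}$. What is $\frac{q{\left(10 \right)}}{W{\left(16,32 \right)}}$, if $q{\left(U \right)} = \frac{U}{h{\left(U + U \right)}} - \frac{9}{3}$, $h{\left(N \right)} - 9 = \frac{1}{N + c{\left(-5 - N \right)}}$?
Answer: $- \frac{727}{384} \approx -1.8932$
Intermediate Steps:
$c{\left(G \right)} = - \frac{G}{3}$ ($c{\left(G \right)} = G \left(- \frac{1}{3}\right) = - \frac{G}{3}$)
$h{\left(N \right)} = 9 + \frac{1}{\frac{5}{3} + \frac{4 N}{3}}$ ($h{\left(N \right)} = 9 + \frac{1}{N - \frac{-5 - N}{3}} = 9 + \frac{1}{N + \left(\frac{5}{3} + \frac{N}{3}\right)} = 9 + \frac{1}{\frac{5}{3} + \frac{4 N}{3}}$)
$W{\left(z,L \right)} = 1$
$q{\left(U \right)} = -3 + \frac{U \left(5 + 8 U\right)}{12 \left(4 + 6 U\right)}$ ($q{\left(U \right)} = \frac{U}{12 \frac{1}{5 + 4 \left(U + U\right)} \left(4 + 3 \left(U + U\right)\right)} - \frac{9}{3} = \frac{U}{12 \frac{1}{5 + 4 \cdot 2 U} \left(4 + 3 \cdot 2 U\right)} - 3 = \frac{U}{12 \frac{1}{5 + 8 U} \left(4 + 6 U\right)} - 3 = U \frac{5 + 8 U}{12 \left(4 + 6 U\right)} - 3 = \frac{U \left(5 + 8 U\right)}{12 \left(4 + 6 U\right)} - 3 = -3 + \frac{U \left(5 + 8 U\right)}{12 \left(4 + 6 U\right)}$)
$\frac{q{\left(10 \right)}}{W{\left(16,32 \right)}} = \frac{\frac{1}{24} \frac{1}{2 + 3 \cdot 10} \left(-144 - 2110 + 8 \cdot 10^{2}\right)}{1} = \frac{-144 - 2110 + 8 \cdot 100}{24 \left(2 + 30\right)} 1 = \frac{-144 - 2110 + 800}{24 \cdot 32} \cdot 1 = \frac{1}{24} \cdot \frac{1}{32} \left(-1454\right) 1 = \left(- \frac{727}{384}\right) 1 = - \frac{727}{384}$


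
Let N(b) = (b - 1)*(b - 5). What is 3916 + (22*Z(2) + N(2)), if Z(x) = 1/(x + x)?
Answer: 7837/2 ≈ 3918.5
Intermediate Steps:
Z(x) = 1/(2*x)
N(b) = (-1 + b)*(-5 + b)
3916 + (22*Z(2) + N(2)) = 3916 + (22*((½)/2) + (5 + 2² - 6*2)) = 3916 + (22*((½)*(½)) + (5 + 4 - 12)) = 3916 + (22*(¼) - 3) = 3916 + (11/2 - 3) = 3916 + 5/2 = 7837/2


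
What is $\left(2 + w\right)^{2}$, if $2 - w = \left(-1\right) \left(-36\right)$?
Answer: $1024$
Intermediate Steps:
$w = -34$ ($w = 2 - \left(-1\right) \left(-36\right) = 2 - 36 = -34$)
$\left(2 + w\right)^{2} = \left(2 - 34\right)^{2} = \left(-32\right)^{2} = 1024$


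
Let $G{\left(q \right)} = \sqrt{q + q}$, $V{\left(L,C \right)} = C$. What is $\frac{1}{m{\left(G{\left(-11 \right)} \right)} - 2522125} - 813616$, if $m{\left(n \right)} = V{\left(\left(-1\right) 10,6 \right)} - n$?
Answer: $\frac{- 813616 \sqrt{22} + 2052036372305 i}{\sqrt{22} - 2522119 i} \approx -8.1362 \cdot 10^{5}$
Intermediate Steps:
$G{\left(q \right)} = \sqrt{2} \sqrt{q}$ ($G{\left(q \right)} = \sqrt{2 q} = \sqrt{2} \sqrt{q}$)
$m{\left(n \right)} = 6 - n$
$\frac{1}{m{\left(G{\left(-11 \right)} \right)} - 2522125} - 813616 = \frac{1}{\left(6 - \sqrt{2} \sqrt{-11}\right) - 2522125} - 813616 = \frac{1}{\left(6 - \sqrt{2} i \sqrt{11}\right) - 2522125} - 813616 = \frac{1}{\left(6 - i \sqrt{22}\right) - 2522125} - 813616 = \frac{1}{-2522119 - i \sqrt{22}} - 813616 = -813616 + \frac{1}{-2522119 - i \sqrt{22}}$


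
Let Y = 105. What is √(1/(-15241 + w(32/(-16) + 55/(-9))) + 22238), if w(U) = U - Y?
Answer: √424648996052939/138187 ≈ 149.12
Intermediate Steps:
w(U) = -105 + U (w(U) = U - 1*105 = U - 105 = -105 + U)
√(1/(-15241 + w(32/(-16) + 55/(-9))) + 22238) = √(1/(-15241 + (-105 + (32/(-16) + 55/(-9)))) + 22238) = √(1/(-15241 + (-105 + (32*(-1/16) + 55*(-⅑)))) + 22238) = √(1/(-15241 + (-105 + (-2 - 55/9))) + 22238) = √(1/(-15241 + (-105 - 73/9)) + 22238) = √(1/(-15241 - 1018/9) + 22238) = √(1/(-138187/9) + 22238) = √(-9/138187 + 22238) = √(3073002497/138187) = √424648996052939/138187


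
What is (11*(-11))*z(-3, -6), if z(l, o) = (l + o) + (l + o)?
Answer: 2178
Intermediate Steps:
z(l, o) = 2*l + 2*o
(11*(-11))*z(-3, -6) = (11*(-11))*(2*(-3) + 2*(-6)) = -121*(-6 - 12) = -121*(-18) = 2178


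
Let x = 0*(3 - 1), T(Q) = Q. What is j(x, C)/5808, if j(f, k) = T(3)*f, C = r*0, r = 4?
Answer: 0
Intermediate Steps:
C = 0 (C = 4*0 = 0)
x = 0 (x = 0*2 = 0)
j(f, k) = 3*f
j(x, C)/5808 = (3*0)/5808 = 0*(1/5808) = 0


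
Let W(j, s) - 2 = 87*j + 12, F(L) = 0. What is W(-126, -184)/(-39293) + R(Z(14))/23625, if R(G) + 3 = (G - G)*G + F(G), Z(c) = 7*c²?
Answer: 86176207/309432375 ≈ 0.27850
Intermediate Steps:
W(j, s) = 14 + 87*j (W(j, s) = 2 + (87*j + 12) = 2 + (12 + 87*j) = 14 + 87*j)
R(G) = -3 (R(G) = -3 + ((G - G)*G + 0) = -3 + (0*G + 0) = -3 + (0 + 0) = -3 + 0 = -3)
W(-126, -184)/(-39293) + R(Z(14))/23625 = (14 + 87*(-126))/(-39293) - 3/23625 = (14 - 10962)*(-1/39293) - 3*1/23625 = -10948*(-1/39293) - 1/7875 = 10948/39293 - 1/7875 = 86176207/309432375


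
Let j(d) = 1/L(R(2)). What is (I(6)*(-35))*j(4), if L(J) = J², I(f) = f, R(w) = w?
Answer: -105/2 ≈ -52.500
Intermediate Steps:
j(d) = ¼ (j(d) = 1/(2²) = 1/4 = ¼)
(I(6)*(-35))*j(4) = (6*(-35))*(¼) = -210*¼ = -105/2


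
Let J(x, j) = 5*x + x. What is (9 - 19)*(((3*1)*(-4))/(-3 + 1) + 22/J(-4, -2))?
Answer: -305/6 ≈ -50.833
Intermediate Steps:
J(x, j) = 6*x
(9 - 19)*(((3*1)*(-4))/(-3 + 1) + 22/J(-4, -2)) = (9 - 19)*(((3*1)*(-4))/(-3 + 1) + 22/((6*(-4)))) = -10*((3*(-4))/(-2) + 22/(-24)) = -10*(-12*(-½) + 22*(-1/24)) = -10*(6 - 11/12) = -10*61/12 = -305/6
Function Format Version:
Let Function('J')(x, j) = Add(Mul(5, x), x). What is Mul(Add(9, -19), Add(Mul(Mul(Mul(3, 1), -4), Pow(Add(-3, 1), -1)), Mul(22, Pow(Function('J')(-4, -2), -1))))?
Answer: Rational(-305, 6) ≈ -50.833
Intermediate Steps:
Function('J')(x, j) = Mul(6, x)
Mul(Add(9, -19), Add(Mul(Mul(Mul(3, 1), -4), Pow(Add(-3, 1), -1)), Mul(22, Pow(Function('J')(-4, -2), -1)))) = Mul(Add(9, -19), Add(Mul(Mul(Mul(3, 1), -4), Pow(Add(-3, 1), -1)), Mul(22, Pow(Mul(6, -4), -1)))) = Mul(-10, Add(Mul(Mul(3, -4), Pow(-2, -1)), Mul(22, Pow(-24, -1)))) = Mul(-10, Add(Mul(-12, Rational(-1, 2)), Mul(22, Rational(-1, 24)))) = Mul(-10, Add(6, Rational(-11, 12))) = Mul(-10, Rational(61, 12)) = Rational(-305, 6)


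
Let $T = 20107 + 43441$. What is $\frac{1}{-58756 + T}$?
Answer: $\frac{1}{4792} \approx 0.00020868$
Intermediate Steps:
$T = 63548$
$\frac{1}{-58756 + T} = \frac{1}{-58756 + 63548} = \frac{1}{4792}$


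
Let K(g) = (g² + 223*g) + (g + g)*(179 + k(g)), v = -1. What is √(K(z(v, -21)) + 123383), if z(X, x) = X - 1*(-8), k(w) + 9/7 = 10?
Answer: √127621 ≈ 357.24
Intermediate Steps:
k(w) = 61/7 (k(w) = -9/7 + 10 = 61/7)
z(X, x) = 8 + X (z(X, x) = X + 8 = 8 + X)
K(g) = g² + 4189*g/7 (K(g) = (g² + 223*g) + (g + g)*(179 + 61/7) = (g² + 223*g) + (2*g)*(1314/7) = (g² + 223*g) + 2628*g/7 = g² + 4189*g/7)
√(K(z(v, -21)) + 123383) = √((8 - 1)*(4189 + 7*(8 - 1))/7 + 123383) = √((⅐)*7*(4189 + 7*7) + 123383) = √((⅐)*7*(4189 + 49) + 123383) = √((⅐)*7*4238 + 123383) = √(4238 + 123383) = √127621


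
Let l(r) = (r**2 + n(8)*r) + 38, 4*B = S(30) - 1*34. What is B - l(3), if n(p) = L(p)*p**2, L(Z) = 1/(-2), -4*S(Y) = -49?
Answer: 697/16 ≈ 43.563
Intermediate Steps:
S(Y) = 49/4 (S(Y) = -1/4*(-49) = 49/4)
B = -87/16 (B = (49/4 - 1*34)/4 = (49/4 - 34)/4 = (1/4)*(-87/4) = -87/16 ≈ -5.4375)
L(Z) = -1/2
n(p) = -p**2/2
l(r) = 38 + r**2 - 32*r (l(r) = (r**2 + (-1/2*8**2)*r) + 38 = (r**2 + (-1/2*64)*r) + 38 = (r**2 - 32*r) + 38 = 38 + r**2 - 32*r)
B - l(3) = -87/16 - (38 + 3**2 - 32*3) = -87/16 - (38 + 9 - 96) = -87/16 - 1*(-49) = -87/16 + 49 = 697/16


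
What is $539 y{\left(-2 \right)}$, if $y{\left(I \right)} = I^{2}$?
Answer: $2156$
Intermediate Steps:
$539 y{\left(-2 \right)} = 539 \left(-2\right)^{2} = 539 \cdot 4 = 2156$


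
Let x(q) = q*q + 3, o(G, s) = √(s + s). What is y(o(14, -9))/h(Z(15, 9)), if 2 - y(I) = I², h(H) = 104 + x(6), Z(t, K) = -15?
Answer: 20/143 ≈ 0.13986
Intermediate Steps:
o(G, s) = √2*√s (o(G, s) = √(2*s) = √2*√s)
x(q) = 3 + q² (x(q) = q² + 3 = 3 + q²)
h(H) = 143 (h(H) = 104 + (3 + 6²) = 104 + (3 + 36) = 104 + 39 = 143)
y(I) = 2 - I²
y(o(14, -9))/h(Z(15, 9)) = (2 - (√2*√(-9))²)/143 = (2 - (√2*(3*I))²)*(1/143) = (2 - (3*I*√2)²)*(1/143) = (2 - 1*(-18))*(1/143) = (2 + 18)*(1/143) = 20*(1/143) = 20/143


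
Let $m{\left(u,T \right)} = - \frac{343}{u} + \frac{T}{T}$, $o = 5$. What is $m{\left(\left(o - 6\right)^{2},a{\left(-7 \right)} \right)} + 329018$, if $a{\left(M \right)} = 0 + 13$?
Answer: $328676$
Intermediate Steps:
$a{\left(M \right)} = 13$
$m{\left(u,T \right)} = 1 - \frac{343}{u}$ ($m{\left(u,T \right)} = - \frac{343}{u} + 1 = 1 - \frac{343}{u}$)
$m{\left(\left(o - 6\right)^{2},a{\left(-7 \right)} \right)} + 329018 = \frac{-343 + \left(5 - 6\right)^{2}}{\left(5 - 6\right)^{2}} + 329018 = \frac{-343 + \left(-1\right)^{2}}{\left(-1\right)^{2}} + 329018 = \frac{-343 + 1}{1} + 329018 = 1 \left(-342\right) + 329018 = -342 + 329018 = 328676$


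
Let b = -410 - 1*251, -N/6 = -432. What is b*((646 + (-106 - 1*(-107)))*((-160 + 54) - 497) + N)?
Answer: 256169889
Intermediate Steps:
N = 2592 (N = -6*(-432) = 2592)
b = -661 (b = -410 - 251 = -661)
b*((646 + (-106 - 1*(-107)))*((-160 + 54) - 497) + N) = -661*((646 + (-106 - 1*(-107)))*((-160 + 54) - 497) + 2592) = -661*((646 + (-106 + 107))*(-106 - 497) + 2592) = -661*((646 + 1)*(-603) + 2592) = -661*(647*(-603) + 2592) = -661*(-390141 + 2592) = -661*(-387549) = 256169889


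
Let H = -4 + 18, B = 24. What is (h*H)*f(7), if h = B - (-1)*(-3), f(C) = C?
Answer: 2058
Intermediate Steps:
H = 14
h = 21 (h = 24 - (-1)*(-3) = 24 - 1*3 = 24 - 3 = 21)
(h*H)*f(7) = (21*14)*7 = 294*7 = 2058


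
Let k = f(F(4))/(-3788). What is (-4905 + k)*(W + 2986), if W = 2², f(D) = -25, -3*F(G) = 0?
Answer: -27777271925/1894 ≈ -1.4666e+7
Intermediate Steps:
F(G) = 0 (F(G) = -⅓*0 = 0)
W = 4
k = 25/3788 (k = -25/(-3788) = -25*(-1/3788) = 25/3788 ≈ 0.0065998)
(-4905 + k)*(W + 2986) = (-4905 + 25/3788)*(4 + 2986) = -18580115/3788*2990 = -27777271925/1894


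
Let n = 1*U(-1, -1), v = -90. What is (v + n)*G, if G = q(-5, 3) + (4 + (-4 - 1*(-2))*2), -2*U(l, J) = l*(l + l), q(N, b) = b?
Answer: -273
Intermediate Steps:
U(l, J) = -l² (U(l, J) = -l*(l + l)/2 = -l*2*l/2 = -l²)
n = -1 (n = 1*(-1*(-1)²) = 1*(-1*1) = 1*(-1) = -1)
G = 3 (G = 3 + (4 + (-4 - 1*(-2))*2) = 3 + (4 + (-4 + 2)*2) = 3 + (4 - 2*2) = 3 + (4 - 4) = 3 + 0 = 3)
(v + n)*G = (-90 - 1)*3 = -91*3 = -273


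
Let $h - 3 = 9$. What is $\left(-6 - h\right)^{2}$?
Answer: $324$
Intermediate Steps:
$h = 12$ ($h = 3 + 9 = 12$)
$\left(-6 - h\right)^{2} = \left(-6 - 12\right)^{2} = \left(-18\right)^{2} = 324$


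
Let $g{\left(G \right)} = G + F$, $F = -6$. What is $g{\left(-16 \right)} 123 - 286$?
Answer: $-2992$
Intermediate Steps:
$g{\left(G \right)} = -6 + G$ ($g{\left(G \right)} = G - 6 = -6 + G$)
$g{\left(-16 \right)} 123 - 286 = \left(-6 - 16\right) 123 - 286 = \left(-22\right) 123 - 286 = -2706 - 286 = -2992$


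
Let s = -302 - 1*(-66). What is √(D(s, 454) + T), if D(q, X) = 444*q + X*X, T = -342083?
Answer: I*√240751 ≈ 490.66*I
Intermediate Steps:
s = -236 (s = -302 + 66 = -236)
D(q, X) = X² + 444*q (D(q, X) = 444*q + X² = X² + 444*q)
√(D(s, 454) + T) = √((454² + 444*(-236)) - 342083) = √((206116 - 104784) - 342083) = √(101332 - 342083) = √(-240751) = I*√240751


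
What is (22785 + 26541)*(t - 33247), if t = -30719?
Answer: -3155186916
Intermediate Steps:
(22785 + 26541)*(t - 33247) = (22785 + 26541)*(-30719 - 33247) = 49326*(-63966) = -3155186916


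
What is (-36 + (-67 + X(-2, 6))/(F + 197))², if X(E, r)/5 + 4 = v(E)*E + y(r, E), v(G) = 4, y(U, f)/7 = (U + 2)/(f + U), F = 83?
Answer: 102758769/78400 ≈ 1310.7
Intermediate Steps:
y(U, f) = 7*(2 + U)/(U + f) (y(U, f) = 7*((U + 2)/(f + U)) = 7*((2 + U)/(U + f)) = 7*(2 + U)/(U + f))
X(E, r) = -20 + 20*E + 35*(2 + r)/(E + r) (X(E, r) = -20 + 5*(4*E + 7*(2 + r)/(r + E)) = -20 + 5*(4*E + 7*(2 + r)/(E + r)) = -20 + (20*E + 35*(2 + r)/(E + r)) = -20 + 20*E + 35*(2 + r)/(E + r))
(-36 + (-67 + X(-2, 6))/(F + 197))² = (-36 + (-67 + 5*(14 + 7*6 + 4*(-1 - 2)*(-2 + 6))/(-2 + 6))/(83 + 197))² = (-36 + (-67 + 5*(14 + 42 + 4*(-3)*4)/4)/280)² = (-36 + (-67 + 5*(¼)*(14 + 42 - 48))*(1/280))² = (-36 + (-67 + 5*(¼)*8)*(1/280))² = (-36 + (-67 + 10)*(1/280))² = (-36 - 57*1/280)² = (-36 - 57/280)² = (-10137/280)² = 102758769/78400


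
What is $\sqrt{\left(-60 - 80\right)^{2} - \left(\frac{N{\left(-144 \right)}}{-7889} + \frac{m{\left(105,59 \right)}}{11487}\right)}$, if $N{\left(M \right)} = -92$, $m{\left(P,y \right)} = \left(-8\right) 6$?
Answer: $\frac{2 \sqrt{3520162620121}}{26803} \approx 140.0$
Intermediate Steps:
$m{\left(P,y \right)} = -48$
$\sqrt{\left(-60 - 80\right)^{2} - \left(\frac{N{\left(-144 \right)}}{-7889} + \frac{m{\left(105,59 \right)}}{11487}\right)} = \sqrt{\left(-60 - 80\right)^{2} - \left(- \frac{92}{-7889} - \frac{48}{11487}\right)} = \sqrt{\left(-140\right)^{2} - \left(\left(-92\right) \left(- \frac{1}{7889}\right) - \frac{16}{3829}\right)} = \sqrt{19600 - \left(\frac{4}{343} - \frac{16}{3829}\right)} = \sqrt{19600 - \frac{1404}{187621}} = \sqrt{\frac{3677370196}{187621}} = \frac{2 \sqrt{3520162620121}}{26803}$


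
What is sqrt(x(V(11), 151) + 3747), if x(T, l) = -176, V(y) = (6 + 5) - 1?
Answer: sqrt(3571) ≈ 59.758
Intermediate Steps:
V(y) = 10 (V(y) = 11 - 1 = 10)
sqrt(x(V(11), 151) + 3747) = sqrt(-176 + 3747) = sqrt(3571)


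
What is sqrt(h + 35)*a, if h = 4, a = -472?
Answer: -472*sqrt(39) ≈ -2947.6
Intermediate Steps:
sqrt(h + 35)*a = sqrt(4 + 35)*(-472) = sqrt(39)*(-472) = -472*sqrt(39)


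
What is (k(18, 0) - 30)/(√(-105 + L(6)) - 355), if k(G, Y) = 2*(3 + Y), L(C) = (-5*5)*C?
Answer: 213/3157 + 3*I*√255/15785 ≈ 0.067469 + 0.0030349*I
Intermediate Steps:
L(C) = -25*C
k(G, Y) = 6 + 2*Y
(k(18, 0) - 30)/(√(-105 + L(6)) - 355) = ((6 + 2*0) - 30)/(√(-105 - 25*6) - 355) = ((6 + 0) - 30)/(√(-105 - 150) - 355) = (6 - 30)/(√(-255) - 355) = -24/(I*√255 - 355) = -24/(-355 + I*√255)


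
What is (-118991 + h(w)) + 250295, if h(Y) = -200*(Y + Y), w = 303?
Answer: 10104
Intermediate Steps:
h(Y) = -400*Y
(-118991 + h(w)) + 250295 = (-118991 - 400*303) + 250295 = (-118991 - 121200) + 250295 = -240191 + 250295 = 10104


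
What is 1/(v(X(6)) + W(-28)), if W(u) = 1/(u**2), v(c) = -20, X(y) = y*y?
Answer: -784/15679 ≈ -0.050003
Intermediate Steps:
X(y) = y**2
W(u) = u**(-2)
1/(v(X(6)) + W(-28)) = 1/(-20 + (-28)**(-2)) = 1/(-20 + 1/784) = 1/(-15679/784) = -784/15679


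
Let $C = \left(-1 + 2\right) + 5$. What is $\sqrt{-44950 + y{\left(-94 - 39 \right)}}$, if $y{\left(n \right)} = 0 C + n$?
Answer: $i \sqrt{45083} \approx 212.33 i$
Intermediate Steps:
$C = 6$ ($C = 1 + 5 = 6$)
$y{\left(n \right)} = n$ ($y{\left(n \right)} = 0 \cdot 6 + n = 0 + n = n$)
$\sqrt{-44950 + y{\left(-94 - 39 \right)}} = \sqrt{-44950 - 133} = \sqrt{-45083} = i \sqrt{45083}$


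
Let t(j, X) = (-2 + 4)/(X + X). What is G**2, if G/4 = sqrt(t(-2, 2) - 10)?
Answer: -152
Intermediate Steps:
t(j, X) = 1/X (t(j, X) = 2/((2*X)) = 2*(1/(2*X)) = 1/X)
G = 2*I*sqrt(38) (G = 4*sqrt(1/2 - 10) = 4*sqrt(-19/2) = 4*(I*sqrt(38)/2) = 2*I*sqrt(38) ≈ 12.329*I)
G**2 = (2*I*sqrt(38))**2 = -152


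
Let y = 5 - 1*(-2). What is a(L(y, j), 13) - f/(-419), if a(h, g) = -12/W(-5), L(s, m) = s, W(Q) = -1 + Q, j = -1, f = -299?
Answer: 539/419 ≈ 1.2864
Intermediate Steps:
y = 7 (y = 5 + 2 = 7)
a(h, g) = 2 (a(h, g) = -12/(-1 - 5) = -12/(-6) = -12*(-1/6) = 2)
a(L(y, j), 13) - f/(-419) = 2 - (-299)/(-419) = 2 - (-299)*(-1)/419 = 2 - 1*299/419 = 2 - 299/419 = 539/419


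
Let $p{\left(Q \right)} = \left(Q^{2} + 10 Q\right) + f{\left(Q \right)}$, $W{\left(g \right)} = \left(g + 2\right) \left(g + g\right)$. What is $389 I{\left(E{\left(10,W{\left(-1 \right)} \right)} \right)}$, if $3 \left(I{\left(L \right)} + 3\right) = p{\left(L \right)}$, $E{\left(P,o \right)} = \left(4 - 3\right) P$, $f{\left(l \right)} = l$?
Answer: $26063$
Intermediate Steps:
$W{\left(g \right)} = 2 g \left(2 + g\right)$ ($W{\left(g \right)} = \left(2 + g\right) 2 g = 2 g \left(2 + g\right)$)
$E{\left(P,o \right)} = P$ ($E{\left(P,o \right)} = 1 P = P$)
$p{\left(Q \right)} = Q^{2} + 11 Q$ ($p{\left(Q \right)} = \left(Q^{2} + 10 Q\right) + Q = Q^{2} + 11 Q$)
$I{\left(L \right)} = -3 + \frac{L \left(11 + L\right)}{3}$
$389 I{\left(E{\left(10,W{\left(-1 \right)} \right)} \right)} = 389 \left(-3 + \frac{10^{2}}{3} + \frac{11}{3} \cdot 10\right) = 389 \left(-3 + \frac{1}{3} \cdot 100 + \frac{110}{3}\right) = 389 \left(-3 + \frac{100}{3} + \frac{110}{3}\right) = 389 \cdot 67 = 26063$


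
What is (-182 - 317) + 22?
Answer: -477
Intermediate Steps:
(-182 - 317) + 22 = -499 + 22 = -477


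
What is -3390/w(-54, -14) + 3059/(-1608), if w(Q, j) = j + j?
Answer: 1341367/11256 ≈ 119.17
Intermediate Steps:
w(Q, j) = 2*j
-3390/w(-54, -14) + 3059/(-1608) = -3390/(2*(-14)) + 3059/(-1608) = -3390/(-28) + 3059*(-1/1608) = -3390*(-1/28) - 3059/1608 = 1695/14 - 3059/1608 = 1341367/11256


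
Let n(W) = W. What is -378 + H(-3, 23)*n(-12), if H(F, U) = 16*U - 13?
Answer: -4638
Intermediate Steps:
H(F, U) = -13 + 16*U
-378 + H(-3, 23)*n(-12) = -378 + (-13 + 16*23)*(-12) = -378 + (-13 + 368)*(-12) = -378 + 355*(-12) = -378 - 4260 = -4638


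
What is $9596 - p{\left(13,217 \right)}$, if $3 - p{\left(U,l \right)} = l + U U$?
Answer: $9979$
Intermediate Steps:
$p{\left(U,l \right)} = 3 - l - U^{2}$ ($p{\left(U,l \right)} = 3 - \left(l + U U\right) = 3 - \left(l + U^{2}\right) = 3 - l - U^{2}$)
$9596 - p{\left(13,217 \right)} = 9596 - \left(3 - 217 - 13^{2}\right) = 9596 - \left(3 - 217 - 169\right) = 9596 - -383 = 9596 + 383 = 9979$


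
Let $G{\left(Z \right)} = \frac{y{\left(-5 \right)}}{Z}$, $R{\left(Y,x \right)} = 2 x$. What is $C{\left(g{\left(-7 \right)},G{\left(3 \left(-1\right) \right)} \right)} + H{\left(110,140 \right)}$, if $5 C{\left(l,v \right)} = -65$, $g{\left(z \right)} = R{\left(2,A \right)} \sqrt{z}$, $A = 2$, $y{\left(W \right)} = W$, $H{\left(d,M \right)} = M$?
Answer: $127$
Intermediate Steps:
$G{\left(Z \right)} = - \frac{5}{Z}$
$g{\left(z \right)} = 4 \sqrt{z}$ ($g{\left(z \right)} = 2 \cdot 2 \sqrt{z} = 4 \sqrt{z}$)
$C{\left(l,v \right)} = -13$ ($C{\left(l,v \right)} = \frac{1}{5} \left(-65\right) = -13$)
$C{\left(g{\left(-7 \right)},G{\left(3 \left(-1\right) \right)} \right)} + H{\left(110,140 \right)} = -13 + 140 = 127$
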